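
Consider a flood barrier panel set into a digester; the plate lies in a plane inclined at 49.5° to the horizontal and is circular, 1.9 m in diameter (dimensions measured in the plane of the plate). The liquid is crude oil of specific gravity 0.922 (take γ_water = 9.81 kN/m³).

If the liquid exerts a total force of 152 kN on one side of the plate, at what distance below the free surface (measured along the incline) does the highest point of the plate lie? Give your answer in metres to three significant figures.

γ = 0.922 × 9.81 = 9.04482 kN/m³.
A = π(0.95)² = 2.83529 m².
From F = γ·h_c·A, the centroid depth is h_c = 152/(9.04482 × 2.83529) = 5.92715 m.
Let θ = 49.5° be the plate's angle to the horizontal; measure y along the incline from where the plane meets the free surface. Vertical depth h = y·sinθ with sinθ = 0.760406.
Along the incline, y_c = h_c/sinθ = 5.92715/0.760406 = 7.79472 m.
The centroid is at the centre, 0.95 m below the top of the plate, so the highest point sits at y_top = 7.79472 − 0.95 = 6.84472 m along the incline.

y_top ≈ 6.84 m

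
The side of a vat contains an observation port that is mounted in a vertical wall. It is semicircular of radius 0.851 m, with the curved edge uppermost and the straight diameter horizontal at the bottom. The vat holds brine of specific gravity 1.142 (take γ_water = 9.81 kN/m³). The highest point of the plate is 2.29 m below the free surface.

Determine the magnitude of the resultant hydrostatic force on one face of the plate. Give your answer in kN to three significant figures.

γ = 1.142 × 9.81 = 11.20302 kN/m³.
The centroid lies 4r/(3π) = 0.361176 m above the diameter, so r − 4r/(3π) = 0.851 − 0.361176 = 0.489824 m below the topmost point, so the centroid depth is h_c = 2.29 + 0.489824 = 2.77982 m.
A = πr²/2 = π × 0.851²/2 = 1.13757 m².
Resultant F = γ·h_c·A = 11.20302 × 2.77982 × 1.13757 = 35.4266 kN.

F ≈ 35.4 kN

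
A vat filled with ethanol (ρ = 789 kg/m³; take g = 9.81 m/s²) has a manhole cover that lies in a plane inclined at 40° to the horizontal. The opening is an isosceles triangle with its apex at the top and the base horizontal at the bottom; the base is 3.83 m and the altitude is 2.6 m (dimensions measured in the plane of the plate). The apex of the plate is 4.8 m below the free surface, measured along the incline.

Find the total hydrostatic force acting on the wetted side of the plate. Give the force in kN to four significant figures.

γ = ρg = 789 × 9.81 / 1000 = 7.74009 kN/m³.
Let θ = 40° be the plate's angle to the horizontal; measure y along the incline from where the plane meets the free surface. Vertical depth h = y·sinθ with sinθ = 0.642788.
With the apex up, the centroid sits 2h/3 = 2 × 2.6/3 = 1.73333 m below the apex, so y_c = 4.8 + 1.73333 = 6.53333 m and h_c = 6.53333 × 0.642788 = 4.19955 m.
A = ½ × 3.83 × 2.6 = 4.979 m².
Resultant F = γ·h_c·A = 7.74009 × 4.19955 × 4.979 = 161.842 kN.

F ≈ 161.8 kN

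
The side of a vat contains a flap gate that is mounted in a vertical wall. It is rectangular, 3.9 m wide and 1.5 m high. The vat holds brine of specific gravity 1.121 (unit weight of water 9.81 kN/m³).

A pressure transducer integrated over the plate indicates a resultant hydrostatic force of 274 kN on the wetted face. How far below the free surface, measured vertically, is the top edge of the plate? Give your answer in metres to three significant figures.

d_top ≈ 3.51 m

γ = 1.121 × 9.81 = 10.99701 kN/m³.
A = 3.9 × 1.5 = 5.85 m².
From F = γ·h_c·A, the centroid depth is h_c = 274/(10.99701 × 5.85) = 4.25912 m.
The centroid lies 1.5/2 = 0.75 m below the top edge, so the top edge sits at h_top = 4.25912 − 0.75 = 3.50912 m below the surface.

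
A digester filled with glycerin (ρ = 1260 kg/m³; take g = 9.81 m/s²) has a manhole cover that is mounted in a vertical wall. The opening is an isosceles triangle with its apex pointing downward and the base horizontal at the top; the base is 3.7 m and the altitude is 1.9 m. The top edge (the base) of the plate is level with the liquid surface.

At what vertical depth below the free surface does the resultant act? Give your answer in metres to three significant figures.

h_p = 0.950 m

γ = ρg = 1260 × 9.81 / 1000 = 12.3606 kN/m³.
With the apex down, the centroid sits h/3 = 1.9/3 = 0.633333 m below the base (the top edge), so the centroid depth is h_c = 0.633333 m.
A = ½ × 3.7 × 1.9 = 3.515 m².
Resultant F = γ·h_c·A = 12.3606 × 0.633333 × 3.515 = 27.5167 kN.
I_c = b·h³/36 = 3.7 × 1.9³/36 = 0.704953 m⁴.
Centre of pressure: y_p = y_c + I_c/(y_c·A) = 0.633333 + 0.704953/(0.633333 × 3.515) = 0.633333 + 0.316667 = 0.95 m along the plane.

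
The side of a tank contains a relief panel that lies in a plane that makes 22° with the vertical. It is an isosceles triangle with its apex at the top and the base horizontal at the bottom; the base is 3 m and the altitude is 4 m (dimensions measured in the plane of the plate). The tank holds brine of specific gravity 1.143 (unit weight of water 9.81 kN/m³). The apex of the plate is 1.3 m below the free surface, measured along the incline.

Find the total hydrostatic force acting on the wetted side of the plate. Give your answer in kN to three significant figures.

γ = 1.143 × 9.81 = 11.21283 kN/m³.
The plate makes 22° with the vertical, i.e. θ = 90° − 22° = 68° to the horizontal. Measuring y along the incline from the free-surface line, vertical depth h = y·sinθ with sinθ = 0.927184.
With the apex up, the centroid sits 2h/3 = 2 × 4/3 = 2.66667 m below the apex, so y_c = 1.3 + 2.66667 = 3.96667 m and h_c = 3.96667 × 0.927184 = 3.67783 m.
A = ½ × 3 × 4 = 6 m².
Resultant F = γ·h_c·A = 11.21283 × 3.67783 × 6 = 247.433 kN.

F ≈ 247 kN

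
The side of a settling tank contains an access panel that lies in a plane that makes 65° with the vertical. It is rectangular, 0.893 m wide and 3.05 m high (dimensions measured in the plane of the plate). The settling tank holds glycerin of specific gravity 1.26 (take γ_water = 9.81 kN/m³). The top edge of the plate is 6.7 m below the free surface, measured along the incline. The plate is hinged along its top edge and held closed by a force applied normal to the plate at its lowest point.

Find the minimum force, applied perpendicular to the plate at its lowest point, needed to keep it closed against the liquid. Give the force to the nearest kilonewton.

P ≈ 62 kN

γ = 1.26 × 9.81 = 12.3606 kN/m³.
The plate makes 65° with the vertical, i.e. θ = 90° − 65° = 25° to the horizontal. Measuring y along the incline from the free-surface line, vertical depth h = y·sinθ with sinθ = 0.422618.
The centroid lies 3.05/2 = 1.525 m below the top edge, so y_c = 6.7 + 1.525 = 8.225 m and h_c = 8.225 × 0.422618 = 3.47603 m.
A = 0.893 × 3.05 = 2.72365 m².
Resultant F = γ·h_c·A = 12.3606 × 3.47603 × 2.72365 = 117.024 kN.
I_c = b·h³/12 = 0.893 × 3.05³/12 = 2.1114 m⁴.
Centre of pressure: y_p = y_c + I_c/(y_c·A) = 8.225 + 2.1114/(8.225 × 2.72365) = 8.225 + 0.0942504 = 8.31925 m along the plane.
The resultant acts 1.525 + 0.0942504 = 1.61925 m (along the plate) below the hinge at the top edge, so the moment about the hinge is M = F × 1.61925 = 117.024 × 1.61925 = 189.491 kN·m.
A normal force at the bottom, 3.05 m from the hinge, must supply this moment: P = 189.491/3.05 = 62.1282 kN.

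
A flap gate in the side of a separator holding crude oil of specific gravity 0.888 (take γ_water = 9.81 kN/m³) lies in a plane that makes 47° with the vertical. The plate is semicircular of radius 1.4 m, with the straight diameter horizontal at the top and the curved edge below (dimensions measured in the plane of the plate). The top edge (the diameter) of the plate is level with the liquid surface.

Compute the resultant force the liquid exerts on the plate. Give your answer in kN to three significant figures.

F ≈ 10.9 kN

γ = 0.888 × 9.81 = 8.71128 kN/m³.
The plate makes 47° with the vertical, i.e. θ = 90° − 47° = 43° to the horizontal. Measuring y along the incline from the free-surface line, vertical depth h = y·sinθ with sinθ = 0.681998.
The centroid of a semicircle lies 4r/(3π) = 0.594178 m from the diameter, here below the top edge, so y_c = 0.594178 m and h_c = 0.594178 × 0.681998 = 0.405228 m.
A = πr²/2 = π × 1.4²/2 = 3.07876 m².
Resultant F = γ·h_c·A = 8.71128 × 0.405228 × 3.07876 = 10.8682 kN.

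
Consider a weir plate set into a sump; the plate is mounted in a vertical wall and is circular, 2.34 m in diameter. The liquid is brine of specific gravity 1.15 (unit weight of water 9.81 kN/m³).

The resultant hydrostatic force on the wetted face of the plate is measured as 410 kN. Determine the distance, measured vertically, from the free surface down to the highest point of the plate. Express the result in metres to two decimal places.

γ = 1.15 × 9.81 = 11.2815 kN/m³.
A = π(1.17)² = 4.30053 m².
From F = γ·h_c·A, the centroid depth is h_c = 410/(11.2815 × 4.30053) = 8.45075 m.
The centroid is at the centre, 1.17 m below the top of the plate, so the highest point sits at h_top = 8.45075 − 1.17 = 7.28075 m below the surface.

d_top ≈ 7.28 m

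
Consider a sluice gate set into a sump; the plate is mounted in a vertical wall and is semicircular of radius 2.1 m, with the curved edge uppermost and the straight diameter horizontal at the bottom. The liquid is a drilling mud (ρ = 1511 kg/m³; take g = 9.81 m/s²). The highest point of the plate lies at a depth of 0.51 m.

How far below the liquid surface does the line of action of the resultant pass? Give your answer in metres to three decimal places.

γ = ρg = 1511 × 9.81 / 1000 = 14.82291 kN/m³.
The centroid lies 4r/(3π) = 0.891268 m above the diameter, so r − 4r/(3π) = 2.1 − 0.891268 = 1.20873 m below the topmost point, so the centroid depth is h_c = 0.51 + 1.20873 = 1.71873 m.
A = πr²/2 = π × 2.1²/2 = 6.92721 m².
Resultant F = γ·h_c·A = 14.82291 × 1.71873 × 6.92721 = 176.482 kN.
I_c = (π/8 − 8/(9π))·r⁴ = 0.109757 × 2.1⁴ = 2.13457 m⁴.
Centre of pressure: y_p = y_c + I_c/(y_c·A) = 1.71873 + 2.13457/(1.71873 × 6.92721) = 1.71873 + 0.179285 = 1.89802 m along the plane.

h_p = 1.898 m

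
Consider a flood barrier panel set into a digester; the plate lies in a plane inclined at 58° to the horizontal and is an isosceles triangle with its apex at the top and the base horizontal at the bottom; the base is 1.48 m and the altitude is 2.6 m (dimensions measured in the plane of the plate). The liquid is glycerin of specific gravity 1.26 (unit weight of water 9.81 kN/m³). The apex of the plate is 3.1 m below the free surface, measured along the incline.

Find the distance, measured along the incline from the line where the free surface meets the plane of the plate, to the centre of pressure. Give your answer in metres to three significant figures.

γ = 1.26 × 9.81 = 12.3606 kN/m³.
Let θ = 58° be the plate's angle to the horizontal; measure y along the incline from where the plane meets the free surface. Vertical depth h = y·sinθ with sinθ = 0.848048.
With the apex up, the centroid sits 2h/3 = 2 × 2.6/3 = 1.73333 m below the apex, so y_c = 3.1 + 1.73333 = 4.83333 m and h_c = 4.83333 × 0.848048 = 4.0989 m.
A = ½ × 1.48 × 2.6 = 1.924 m².
Resultant F = γ·h_c·A = 12.3606 × 4.0989 × 1.924 = 97.4792 kN.
I_c = b·h³/36 = 1.48 × 2.6³/36 = 0.722569 m⁴.
Centre of pressure: y_p = y_c + I_c/(y_c·A) = 4.83333 + 0.722569/(4.83333 × 1.924) = 4.83333 + 0.0777012 = 4.91103 m along the plane.

y_p = 4.91 m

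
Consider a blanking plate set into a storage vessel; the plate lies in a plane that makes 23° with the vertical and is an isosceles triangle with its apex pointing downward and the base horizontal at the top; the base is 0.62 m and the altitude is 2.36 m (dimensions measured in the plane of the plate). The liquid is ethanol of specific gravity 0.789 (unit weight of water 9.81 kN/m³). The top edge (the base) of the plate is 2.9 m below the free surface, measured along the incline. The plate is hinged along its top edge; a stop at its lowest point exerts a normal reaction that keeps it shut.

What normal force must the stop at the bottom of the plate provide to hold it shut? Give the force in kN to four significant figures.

P ≈ 7.089 kN

γ = 0.789 × 9.81 = 7.74009 kN/m³.
The plate makes 23° with the vertical, i.e. θ = 90° − 23° = 67° to the horizontal. Measuring y along the incline from the free-surface line, vertical depth h = y·sinθ with sinθ = 0.920505.
With the apex down, the centroid sits h/3 = 2.36/3 = 0.786667 m below the base (the top edge), so y_c = 2.9 + 0.786667 = 3.68667 m and h_c = 3.68667 × 0.920505 = 3.3936 m.
A = ½ × 0.62 × 2.36 = 0.7316 m².
Resultant F = γ·h_c·A = 7.74009 × 3.3936 × 0.7316 = 19.2168 kN.
I_c = b·h³/36 = 0.62 × 2.36³/36 = 0.226373 m⁴.
Centre of pressure: y_p = y_c + I_c/(y_c·A) = 3.68667 + 0.226373/(3.68667 × 0.7316) = 3.68667 + 0.0839299 = 3.7706 m along the plane.
The resultant acts 0.786667 + 0.0839299 = 0.870597 m (along the plate) below the hinge at the top edge, so the moment about the hinge is M = F × 0.870597 = 19.2168 × 0.870597 = 16.7301 kN·m.
A normal force at the bottom, 2.36 m from the hinge, must supply this moment: P = 16.7301/2.36 = 7.08903 kN.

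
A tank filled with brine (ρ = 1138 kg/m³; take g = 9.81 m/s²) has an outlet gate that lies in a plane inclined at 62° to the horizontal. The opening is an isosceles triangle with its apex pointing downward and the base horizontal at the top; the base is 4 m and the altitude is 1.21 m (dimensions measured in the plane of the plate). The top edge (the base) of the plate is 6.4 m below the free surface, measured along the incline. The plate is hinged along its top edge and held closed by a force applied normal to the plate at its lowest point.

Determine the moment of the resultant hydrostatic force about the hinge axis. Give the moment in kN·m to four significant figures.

γ = ρg = 1138 × 9.81 / 1000 = 11.16378 kN/m³.
Let θ = 62° be the plate's angle to the horizontal; measure y along the incline from where the plane meets the free surface. Vertical depth h = y·sinθ with sinθ = 0.882948.
With the apex down, the centroid sits h/3 = 1.21/3 = 0.403333 m below the base (the top edge), so y_c = 6.4 + 0.403333 = 6.80333 m and h_c = 6.80333 × 0.882948 = 6.00699 m.
A = ½ × 4 × 1.21 = 2.42 m².
Resultant F = γ·h_c·A = 11.16378 × 6.00699 × 2.42 = 162.287 kN.
I_c = b·h³/36 = 4 × 1.21³/36 = 0.19684 m⁴.
Centre of pressure: y_p = y_c + I_c/(y_c·A) = 6.80333 + 0.19684/(6.80333 × 2.42) = 6.80333 + 0.0119557 = 6.81529 m along the plane.
The resultant acts 0.403333 + 0.0119557 = 0.415289 m (along the plate) below the hinge at the top edge, so the moment about the hinge is M = F × 0.415289 = 162.287 × 0.415289 = 67.396 kN·m.

M ≈ 67.40 kN·m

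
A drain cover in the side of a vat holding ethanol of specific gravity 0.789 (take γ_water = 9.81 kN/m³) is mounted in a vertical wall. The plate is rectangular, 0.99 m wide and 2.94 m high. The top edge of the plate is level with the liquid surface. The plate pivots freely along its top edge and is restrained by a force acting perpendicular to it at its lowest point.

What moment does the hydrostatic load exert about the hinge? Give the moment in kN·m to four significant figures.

γ = 0.789 × 9.81 = 7.74009 kN/m³.
The centroid lies 2.94/2 = 1.47 m below the top edge, so the centroid depth is h_c = 1.47 m.
A = 0.99 × 2.94 = 2.9106 m².
Resultant F = γ·h_c·A = 7.74009 × 1.47 × 2.9106 = 33.1166 kN.
I_c = b·h³/12 = 0.99 × 2.94³/12 = 2.09651 m⁴.
Centre of pressure: y_p = y_c + I_c/(y_c·A) = 1.47 + 2.09651/(1.47 × 2.9106) = 1.47 + 0.490001 = 1.96 m along the plane.
The resultant acts 1.47 + 0.490001 = 1.96 m (along the plate) below the hinge at the top edge, so the moment about the hinge is M = F × 1.96 = 33.1166 × 1.96 = 64.9085 kN·m.

M ≈ 64.91 kN·m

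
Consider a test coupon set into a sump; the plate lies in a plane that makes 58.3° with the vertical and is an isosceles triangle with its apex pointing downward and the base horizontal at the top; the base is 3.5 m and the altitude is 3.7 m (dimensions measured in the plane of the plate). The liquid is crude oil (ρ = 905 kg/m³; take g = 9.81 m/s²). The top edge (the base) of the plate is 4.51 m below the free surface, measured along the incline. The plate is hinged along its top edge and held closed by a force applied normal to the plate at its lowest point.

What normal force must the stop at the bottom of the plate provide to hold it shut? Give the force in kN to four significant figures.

P ≈ 64.04 kN

γ = ρg = 905 × 9.81 / 1000 = 8.87805 kN/m³.
The plate makes 58.3° with the vertical, i.e. θ = 90° − 58.3° = 31.7° to the horizontal. Measuring y along the incline from the free-surface line, vertical depth h = y·sinθ with sinθ = 0.525472.
With the apex down, the centroid sits h/3 = 3.7/3 = 1.23333 m below the base (the top edge), so y_c = 4.51 + 1.23333 = 5.74333 m and h_c = 5.74333 × 0.525472 = 3.01796 m.
A = ½ × 3.5 × 3.7 = 6.475 m².
Resultant F = γ·h_c·A = 8.87805 × 3.01796 × 6.475 = 173.489 kN.
I_c = b·h³/36 = 3.5 × 3.7³/36 = 4.9246 m⁴.
Centre of pressure: y_p = y_c + I_c/(y_c·A) = 5.74333 + 4.9246/(5.74333 × 6.475) = 5.74333 + 0.132424 = 5.87575 m along the plane.
The resultant acts 1.23333 + 0.132424 = 1.36575 m (along the plate) below the hinge at the top edge, so the moment about the hinge is M = F × 1.36575 = 173.489 × 1.36575 = 236.943 kN·m.
A normal force at the bottom, 3.7 m from the hinge, must supply this moment: P = 236.943/3.7 = 64.0386 kN.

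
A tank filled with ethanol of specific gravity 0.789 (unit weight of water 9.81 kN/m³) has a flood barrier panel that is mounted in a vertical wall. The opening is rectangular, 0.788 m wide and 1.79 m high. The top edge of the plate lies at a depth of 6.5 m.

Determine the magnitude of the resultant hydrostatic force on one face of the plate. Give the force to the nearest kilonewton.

γ = 0.789 × 9.81 = 7.74009 kN/m³.
The centroid lies 1.79/2 = 0.895 m below the top edge, so the centroid depth is h_c = 6.5 + 0.895 = 7.395 m.
A = 0.788 × 1.79 = 1.41052 m².
Resultant F = γ·h_c·A = 7.74009 × 7.395 × 1.41052 = 80.7353 kN.

F ≈ 81 kN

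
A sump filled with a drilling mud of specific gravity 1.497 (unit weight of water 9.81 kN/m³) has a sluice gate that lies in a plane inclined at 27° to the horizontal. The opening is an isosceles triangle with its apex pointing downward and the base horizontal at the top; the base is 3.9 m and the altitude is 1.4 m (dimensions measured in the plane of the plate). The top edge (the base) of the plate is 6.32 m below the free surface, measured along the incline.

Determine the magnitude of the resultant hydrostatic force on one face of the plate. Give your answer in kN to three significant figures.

γ = 1.497 × 9.81 = 14.68557 kN/m³.
Let θ = 27° be the plate's angle to the horizontal; measure y along the incline from where the plane meets the free surface. Vertical depth h = y·sinθ with sinθ = 0.453990.
With the apex down, the centroid sits h/3 = 1.4/3 = 0.466667 m below the base (the top edge), so y_c = 6.32 + 0.466667 = 6.78667 m and h_c = 6.78667 × 0.453990 = 3.08108 m.
A = ½ × 3.9 × 1.4 = 2.73 m².
Resultant F = γ·h_c·A = 14.68557 × 3.08108 × 2.73 = 123.525 kN.

F ≈ 124 kN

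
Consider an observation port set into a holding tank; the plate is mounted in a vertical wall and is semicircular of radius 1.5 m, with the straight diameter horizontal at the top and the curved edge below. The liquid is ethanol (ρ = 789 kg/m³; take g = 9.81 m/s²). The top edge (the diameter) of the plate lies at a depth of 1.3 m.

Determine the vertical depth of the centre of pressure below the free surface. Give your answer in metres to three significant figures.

h_p = 2.02 m

γ = ρg = 789 × 9.81 / 1000 = 7.74009 kN/m³.
The centroid of a semicircle lies 4r/(3π) = 0.63662 m from the diameter, here below the top edge, so the centroid depth is h_c = 1.3 + 0.63662 = 1.93662 m.
A = πr²/2 = π × 1.5²/2 = 3.53429 m².
Resultant F = γ·h_c·A = 7.74009 × 1.93662 × 3.53429 = 52.9776 kN.
I_c = (π/8 − 8/(9π))·r⁴ = 0.109757 × 1.5⁴ = 0.555645 m⁴.
Centre of pressure: y_p = y_c + I_c/(y_c·A) = 1.93662 + 0.555645/(1.93662 × 3.53429) = 1.93662 + 0.0811803 = 2.0178 m along the plane.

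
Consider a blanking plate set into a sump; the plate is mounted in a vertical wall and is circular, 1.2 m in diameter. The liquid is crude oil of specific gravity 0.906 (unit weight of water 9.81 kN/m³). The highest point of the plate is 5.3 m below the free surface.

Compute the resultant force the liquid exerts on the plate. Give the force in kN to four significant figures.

γ = 0.906 × 9.81 = 8.88786 kN/m³.
The centroid is at the centre, 0.6 m below the top of the plate, so the centroid depth is h_c = 5.3 + 0.6 = 5.9 m.
A = π(0.6)² = 1.13097 m².
Resultant F = γ·h_c·A = 8.88786 × 5.9 × 1.13097 = 59.3062 kN.

F ≈ 59.31 kN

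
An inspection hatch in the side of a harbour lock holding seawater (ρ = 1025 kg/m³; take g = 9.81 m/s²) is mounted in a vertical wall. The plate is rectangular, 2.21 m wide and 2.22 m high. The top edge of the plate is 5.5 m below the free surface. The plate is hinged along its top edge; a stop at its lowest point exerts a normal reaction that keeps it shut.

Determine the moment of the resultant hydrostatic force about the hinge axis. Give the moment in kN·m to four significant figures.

γ = ρg = 1025 × 9.81 / 1000 = 10.05525 kN/m³.
The centroid lies 2.22/2 = 1.11 m below the top edge, so the centroid depth is h_c = 5.5 + 1.11 = 6.61 m.
A = 2.21 × 2.22 = 4.9062 m².
Resultant F = γ·h_c·A = 10.05525 × 6.61 × 4.9062 = 326.092 kN.
I_c = b·h³/12 = 2.21 × 2.22³/12 = 2.01498 m⁴.
Centre of pressure: y_p = y_c + I_c/(y_c·A) = 6.61 + 2.01498/(6.61 × 4.9062) = 6.61 + 0.0621332 = 6.67213 m along the plane.
The resultant acts 1.11 + 0.0621332 = 1.17213 m (along the plate) below the hinge at the top edge, so the moment about the hinge is M = F × 1.17213 = 326.092 × 1.17213 = 382.222 kN·m.

M ≈ 382.2 kN·m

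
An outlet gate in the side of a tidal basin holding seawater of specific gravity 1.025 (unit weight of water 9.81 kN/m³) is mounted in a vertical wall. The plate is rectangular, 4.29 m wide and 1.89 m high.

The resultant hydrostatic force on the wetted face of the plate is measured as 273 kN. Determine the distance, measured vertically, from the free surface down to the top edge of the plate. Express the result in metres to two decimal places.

d_top ≈ 2.40 m

γ = 1.025 × 9.81 = 10.05525 kN/m³.
A = 4.29 × 1.89 = 8.1081 m².
From F = γ·h_c·A, the centroid depth is h_c = 273/(10.05525 × 8.1081) = 3.3485 m.
The centroid lies 1.89/2 = 0.945 m below the top edge, so the top edge sits at h_top = 3.3485 − 0.945 = 2.4035 m below the surface.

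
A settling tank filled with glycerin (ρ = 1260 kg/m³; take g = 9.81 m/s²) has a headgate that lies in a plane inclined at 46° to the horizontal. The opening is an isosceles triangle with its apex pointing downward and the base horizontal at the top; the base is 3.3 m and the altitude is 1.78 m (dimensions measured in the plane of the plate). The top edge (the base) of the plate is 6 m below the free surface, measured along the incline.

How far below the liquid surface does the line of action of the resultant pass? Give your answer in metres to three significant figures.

h_p = 4.76 m

γ = ρg = 1260 × 9.81 / 1000 = 12.3606 kN/m³.
Let θ = 46° be the plate's angle to the horizontal; measure y along the incline from where the plane meets the free surface. Vertical depth h = y·sinθ with sinθ = 0.719340.
With the apex down, the centroid sits h/3 = 1.78/3 = 0.593333 m below the base (the top edge), so y_c = 6 + 0.593333 = 6.59333 m and h_c = 6.59333 × 0.719340 = 4.74285 m.
A = ½ × 3.3 × 1.78 = 2.937 m².
Resultant F = γ·h_c·A = 12.3606 × 4.74285 × 2.937 = 172.18 kN.
I_c = b·h³/36 = 3.3 × 1.78³/36 = 0.516977 m⁴.
Centre of pressure: y_p = y_c + I_c/(y_c·A) = 6.59333 + 0.516977/(6.59333 × 2.937) = 6.59333 + 0.026697 = 6.62003 m along the plane.
Vertically, h_p = y_p·sinθ = 6.62003 × 0.719340 = 4.76205 m.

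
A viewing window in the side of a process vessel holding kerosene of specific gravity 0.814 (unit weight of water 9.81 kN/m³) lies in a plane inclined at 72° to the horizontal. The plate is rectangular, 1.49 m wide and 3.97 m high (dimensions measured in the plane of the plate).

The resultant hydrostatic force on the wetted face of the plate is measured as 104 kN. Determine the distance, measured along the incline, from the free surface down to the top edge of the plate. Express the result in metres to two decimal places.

γ = 0.814 × 9.81 = 7.98534 kN/m³.
A = 1.49 × 3.97 = 5.9153 m².
From F = γ·h_c·A, the centroid depth is h_c = 104/(7.98534 × 5.9153) = 2.20173 m.
Let θ = 72° be the plate's angle to the horizontal; measure y along the incline from where the plane meets the free surface. Vertical depth h = y·sinθ with sinθ = 0.951057.
Along the incline, y_c = h_c/sinθ = 2.20173/0.951057 = 2.31503 m.
The centroid lies 3.97/2 = 1.985 m below the top edge, so the top edge sits at y_top = 2.31503 − 1.985 = 0.33003 m along the incline.

y_top ≈ 0.33 m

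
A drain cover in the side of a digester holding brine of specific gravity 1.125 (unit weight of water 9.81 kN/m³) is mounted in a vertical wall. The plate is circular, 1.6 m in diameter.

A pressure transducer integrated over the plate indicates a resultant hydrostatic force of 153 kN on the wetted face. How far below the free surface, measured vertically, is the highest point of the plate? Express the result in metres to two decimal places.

γ = 1.125 × 9.81 = 11.03625 kN/m³.
A = π(0.8)² = 2.01062 m².
From F = γ·h_c·A, the centroid depth is h_c = 153/(11.03625 × 2.01062) = 6.89509 m.
The centroid is at the centre, 0.8 m below the top of the plate, so the highest point sits at h_top = 6.89509 − 0.8 = 6.09509 m below the surface.

d_top ≈ 6.10 m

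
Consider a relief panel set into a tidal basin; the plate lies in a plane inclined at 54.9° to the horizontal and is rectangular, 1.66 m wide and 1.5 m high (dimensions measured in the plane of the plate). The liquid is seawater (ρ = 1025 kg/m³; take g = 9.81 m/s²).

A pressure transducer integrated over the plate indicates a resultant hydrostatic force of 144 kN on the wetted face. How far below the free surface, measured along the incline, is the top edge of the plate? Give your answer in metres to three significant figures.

γ = ρg = 1025 × 9.81 / 1000 = 10.05525 kN/m³.
A = 1.66 × 1.5 = 2.49 m².
From F = γ·h_c·A, the centroid depth is h_c = 144/(10.05525 × 2.49) = 5.75136 m.
Let θ = 54.9° be the plate's angle to the horizontal; measure y along the incline from where the plane meets the free surface. Vertical depth h = y·sinθ with sinθ = 0.818150.
Along the incline, y_c = h_c/sinθ = 5.75136/0.818150 = 7.02971 m.
The centroid lies 1.5/2 = 0.75 m below the top edge, so the top edge sits at y_top = 7.02971 − 0.75 = 6.27971 m along the incline.

y_top ≈ 6.28 m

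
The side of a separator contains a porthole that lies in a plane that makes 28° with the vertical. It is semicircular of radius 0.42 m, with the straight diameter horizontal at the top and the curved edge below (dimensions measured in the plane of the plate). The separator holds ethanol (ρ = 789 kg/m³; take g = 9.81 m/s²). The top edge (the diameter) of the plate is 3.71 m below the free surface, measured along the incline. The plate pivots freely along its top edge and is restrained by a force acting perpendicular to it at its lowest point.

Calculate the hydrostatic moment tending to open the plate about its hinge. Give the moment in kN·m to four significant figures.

M ≈ 1.336 kN·m

γ = ρg = 789 × 9.81 / 1000 = 7.74009 kN/m³.
The plate makes 28° with the vertical, i.e. θ = 90° − 28° = 62° to the horizontal. Measuring y along the incline from the free-surface line, vertical depth h = y·sinθ with sinθ = 0.882948.
The centroid of a semicircle lies 4r/(3π) = 0.178254 m from the diameter, here below the top edge, so y_c = 3.71 + 0.178254 = 3.88825 m and h_c = 3.88825 × 0.882948 = 3.43312 m.
A = πr²/2 = π × 0.42²/2 = 0.277088 m².
Resultant F = γ·h_c·A = 7.74009 × 3.43312 × 0.277088 = 7.36296 kN.
I_c = (π/8 − 8/(9π))·r⁴ = 0.109757 × 0.42⁴ = 0.0034153 m⁴.
Centre of pressure: y_p = y_c + I_c/(y_c·A) = 3.88825 + 0.0034153/(3.88825 × 0.277088) = 3.88825 + 0.00316998 = 3.89142 m along the plane.
The resultant acts 0.178254 + 0.00316998 = 0.181424 m (along the plate) below the hinge at the top edge, so the moment about the hinge is M = F × 0.181424 = 7.36296 × 0.181424 = 1.33582 kN·m.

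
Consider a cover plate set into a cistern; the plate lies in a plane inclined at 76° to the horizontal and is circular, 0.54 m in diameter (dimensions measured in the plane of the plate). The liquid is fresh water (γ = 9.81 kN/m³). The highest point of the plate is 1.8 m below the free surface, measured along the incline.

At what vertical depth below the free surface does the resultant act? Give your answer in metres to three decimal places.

γ = 9.81 kN/m³.
Let θ = 76° be the plate's angle to the horizontal; measure y along the incline from where the plane meets the free surface. Vertical depth h = y·sinθ with sinθ = 0.970296.
The centroid is at the centre, 0.27 m below the top of the plate, so y_c = 1.8 + 0.27 = 2.07 m and h_c = 2.07 × 0.970296 = 2.00851 m.
A = π(0.27)² = 0.229022 m².
Resultant F = γ·h_c·A = 9.81 × 2.00851 × 0.229022 = 4.51253 kN.
I_c = πr⁴/4 = π × 0.27⁴/4 = 0.00417393 m⁴.
Centre of pressure: y_p = y_c + I_c/(y_c·A) = 2.07 + 0.00417393/(2.07 × 0.229022) = 2.07 + 0.00880436 = 2.0788 m along the plane.
Vertically, h_p = y_p·sinθ = 2.0788 × 0.970296 = 2.01705 m.

h_p = 2.017 m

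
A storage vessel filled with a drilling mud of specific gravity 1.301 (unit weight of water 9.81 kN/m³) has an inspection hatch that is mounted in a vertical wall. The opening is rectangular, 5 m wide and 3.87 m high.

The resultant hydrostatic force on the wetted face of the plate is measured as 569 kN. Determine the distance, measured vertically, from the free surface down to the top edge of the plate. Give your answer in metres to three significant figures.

γ = 1.301 × 9.81 = 12.76281 kN/m³.
A = 5 × 3.87 = 19.35 m².
From F = γ·h_c·A, the centroid depth is h_c = 569/(12.76281 × 19.35) = 2.30401 m.
The centroid lies 3.87/2 = 1.935 m below the top edge, so the top edge sits at h_top = 2.30401 − 1.935 = 0.36901 m below the surface.

d_top ≈ 0.369 m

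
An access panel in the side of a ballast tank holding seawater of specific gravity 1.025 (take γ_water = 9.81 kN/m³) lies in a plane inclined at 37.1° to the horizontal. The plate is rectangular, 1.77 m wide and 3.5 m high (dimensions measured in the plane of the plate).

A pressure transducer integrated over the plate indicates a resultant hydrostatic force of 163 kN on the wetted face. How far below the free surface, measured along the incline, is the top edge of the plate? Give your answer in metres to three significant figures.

γ = 1.025 × 9.81 = 10.05525 kN/m³.
A = 1.77 × 3.5 = 6.195 m².
From F = γ·h_c·A, the centroid depth is h_c = 163/(10.05525 × 6.195) = 2.6167 m.
Let θ = 37.1° be the plate's angle to the horizontal; measure y along the incline from where the plane meets the free surface. Vertical depth h = y·sinθ with sinθ = 0.603208.
Along the incline, y_c = h_c/sinθ = 2.6167/0.603208 = 4.33797 m.
The centroid lies 3.5/2 = 1.75 m below the top edge, so the top edge sits at y_top = 4.33797 − 1.75 = 2.58797 m along the incline.

y_top ≈ 2.59 m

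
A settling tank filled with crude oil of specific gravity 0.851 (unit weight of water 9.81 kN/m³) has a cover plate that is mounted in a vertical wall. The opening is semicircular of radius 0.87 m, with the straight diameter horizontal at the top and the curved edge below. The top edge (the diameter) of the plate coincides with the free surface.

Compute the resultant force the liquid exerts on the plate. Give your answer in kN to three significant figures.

F ≈ 3.66 kN

γ = 0.851 × 9.81 = 8.34831 kN/m³.
The centroid of a semicircle lies 4r/(3π) = 0.369239 m from the diameter, here below the top edge, so the centroid depth is h_c = 0.369239 m.
A = πr²/2 = π × 0.87²/2 = 1.18894 m².
Resultant F = γ·h_c·A = 8.34831 × 0.369239 × 1.18894 = 3.66493 kN.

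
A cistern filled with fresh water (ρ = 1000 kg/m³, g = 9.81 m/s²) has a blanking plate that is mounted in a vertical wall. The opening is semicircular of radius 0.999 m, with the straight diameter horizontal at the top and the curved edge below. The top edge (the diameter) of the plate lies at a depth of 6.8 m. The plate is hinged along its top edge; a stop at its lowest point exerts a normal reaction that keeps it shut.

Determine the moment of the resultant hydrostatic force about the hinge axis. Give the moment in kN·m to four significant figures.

M ≈ 48.18 kN·m

γ = ρg = 1000 × 9.81 = 9810 N/m³ = 9.81 kN/m³.
The centroid of a semicircle lies 4r/(3π) = 0.423989 m from the diameter, here below the top edge, so the centroid depth is h_c = 6.8 + 0.423989 = 7.22399 m.
A = πr²/2 = π × 0.999²/2 = 1.56766 m².
Resultant F = γ·h_c·A = 9.81 × 7.22399 × 1.56766 = 111.096 kN.
I_c = (π/8 − 8/(9π))·r⁴ = 0.109757 × 0.999⁴ = 0.109319 m⁴.
Centre of pressure: y_p = y_c + I_c/(y_c·A) = 7.22399 + 0.109319/(7.22399 × 1.56766) = 7.22399 + 0.0096531 = 7.23364 m along the plane.
The resultant acts 0.423989 + 0.0096531 = 0.433642 m (along the plate) below the hinge at the top edge, so the moment about the hinge is M = F × 0.433642 = 111.096 × 0.433642 = 48.1759 kN·m.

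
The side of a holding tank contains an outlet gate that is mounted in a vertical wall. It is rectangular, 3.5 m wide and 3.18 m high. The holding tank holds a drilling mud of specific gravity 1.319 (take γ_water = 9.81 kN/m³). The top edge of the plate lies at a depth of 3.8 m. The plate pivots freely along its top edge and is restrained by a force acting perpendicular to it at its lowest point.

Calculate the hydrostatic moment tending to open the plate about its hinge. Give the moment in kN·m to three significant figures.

M ≈ 1360 kN·m

γ = 1.319 × 9.81 = 12.93939 kN/m³.
The centroid lies 3.18/2 = 1.59 m below the top edge, so the centroid depth is h_c = 3.8 + 1.59 = 5.39 m.
A = 3.5 × 3.18 = 11.13 m².
Resultant F = γ·h_c·A = 12.93939 × 5.39 × 11.13 = 776.243 kN.
I_c = b·h³/12 = 3.5 × 3.18³/12 = 9.37925 m⁴.
Centre of pressure: y_p = y_c + I_c/(y_c·A) = 5.39 + 9.37925/(5.39 × 11.13) = 5.39 + 0.156345 = 5.54634 m along the plane.
The resultant acts 1.59 + 0.156345 = 1.74635 m (along the plate) below the hinge at the top edge, so the moment about the hinge is M = F × 1.74635 = 776.243 × 1.74635 = 1355.59 kN·m.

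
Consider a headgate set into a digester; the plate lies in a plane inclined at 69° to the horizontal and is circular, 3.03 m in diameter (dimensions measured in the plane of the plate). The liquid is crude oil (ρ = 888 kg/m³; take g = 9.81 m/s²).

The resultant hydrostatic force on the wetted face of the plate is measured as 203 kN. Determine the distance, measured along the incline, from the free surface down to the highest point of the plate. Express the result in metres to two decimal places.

y_top ≈ 1.95 m

γ = ρg = 888 × 9.81 / 1000 = 8.71128 kN/m³.
A = π(1.515)² = 7.21066 m².
From F = γ·h_c·A, the centroid depth is h_c = 203/(8.71128 × 7.21066) = 3.23176 m.
Let θ = 69° be the plate's angle to the horizontal; measure y along the incline from where the plane meets the free surface. Vertical depth h = y·sinθ with sinθ = 0.933580.
Along the incline, y_c = h_c/sinθ = 3.23176/0.933580 = 3.46169 m.
The centroid is at the centre, 1.515 m below the top of the plate, so the highest point sits at y_top = 3.46169 − 1.515 = 1.94669 m along the incline.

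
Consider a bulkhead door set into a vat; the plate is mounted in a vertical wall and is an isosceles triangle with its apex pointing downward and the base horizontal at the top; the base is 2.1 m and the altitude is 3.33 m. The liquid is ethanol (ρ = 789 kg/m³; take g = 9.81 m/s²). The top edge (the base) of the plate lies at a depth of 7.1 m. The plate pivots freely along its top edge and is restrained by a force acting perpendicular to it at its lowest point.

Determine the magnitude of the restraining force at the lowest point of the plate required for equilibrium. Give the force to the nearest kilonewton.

P ≈ 79 kN

γ = ρg = 789 × 9.81 / 1000 = 7.74009 kN/m³.
With the apex down, the centroid sits h/3 = 3.33/3 = 1.11 m below the base (the top edge), so the centroid depth is h_c = 7.1 + 1.11 = 8.21 m.
A = ½ × 2.1 × 3.33 = 3.4965 m².
Resultant F = γ·h_c·A = 7.74009 × 8.21 × 3.4965 = 222.189 kN.
I_c = b·h³/36 = 2.1 × 3.33³/36 = 2.15402 m⁴.
Centre of pressure: y_p = y_c + I_c/(y_c·A) = 8.21 + 2.15402/(8.21 × 3.4965) = 8.21 + 0.0750366 = 8.28504 m along the plane.
The resultant acts 1.11 + 0.0750366 = 1.18504 m (along the plate) below the hinge at the top edge, so the moment about the hinge is M = F × 1.18504 = 222.189 × 1.18504 = 263.303 kN·m.
A normal force at the bottom, 3.33 m from the hinge, must supply this moment: P = 263.303/3.33 = 79.07 kN.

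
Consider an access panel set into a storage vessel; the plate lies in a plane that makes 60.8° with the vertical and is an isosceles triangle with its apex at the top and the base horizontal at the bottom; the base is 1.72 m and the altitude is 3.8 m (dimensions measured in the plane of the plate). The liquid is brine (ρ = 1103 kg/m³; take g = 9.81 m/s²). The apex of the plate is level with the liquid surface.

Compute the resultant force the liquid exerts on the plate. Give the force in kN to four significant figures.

γ = ρg = 1103 × 9.81 / 1000 = 10.82043 kN/m³.
The plate makes 60.8° with the vertical, i.e. θ = 90° − 60.8° = 29.2° to the horizontal. Measuring y along the incline from the free-surface line, vertical depth h = y·sinθ with sinθ = 0.487860.
With the apex up, the centroid sits 2h/3 = 2 × 3.8/3 = 2.53333 m below the apex, so y_c = 2.53333 m and h_c = 2.53333 × 0.487860 = 1.23591 m.
A = ½ × 1.72 × 3.8 = 3.268 m².
Resultant F = γ·h_c·A = 10.82043 × 1.23591 × 3.268 = 43.7032 kN.

F ≈ 43.70 kN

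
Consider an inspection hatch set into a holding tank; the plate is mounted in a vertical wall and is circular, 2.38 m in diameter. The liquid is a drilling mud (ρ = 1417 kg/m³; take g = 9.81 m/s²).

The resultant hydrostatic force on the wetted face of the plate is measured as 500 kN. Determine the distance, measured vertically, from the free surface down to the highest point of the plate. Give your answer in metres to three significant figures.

γ = ρg = 1417 × 9.81 / 1000 = 13.90077 kN/m³.
A = π(1.19)² = 4.44881 m².
From F = γ·h_c·A, the centroid depth is h_c = 500/(13.90077 × 4.44881) = 8.08514 m.
The centroid is at the centre, 1.19 m below the top of the plate, so the highest point sits at h_top = 8.08514 − 1.19 = 6.89514 m below the surface.

d_top ≈ 6.90 m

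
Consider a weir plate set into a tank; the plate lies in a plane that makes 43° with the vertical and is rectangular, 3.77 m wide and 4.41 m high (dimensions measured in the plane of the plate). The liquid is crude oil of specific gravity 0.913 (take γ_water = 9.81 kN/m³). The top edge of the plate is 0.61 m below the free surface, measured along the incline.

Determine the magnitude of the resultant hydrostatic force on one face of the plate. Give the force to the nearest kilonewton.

γ = 0.913 × 9.81 = 8.95653 kN/m³.
The plate makes 43° with the vertical, i.e. θ = 90° − 43° = 47° to the horizontal. Measuring y along the incline from the free-surface line, vertical depth h = y·sinθ with sinθ = 0.731354.
The centroid lies 4.41/2 = 2.205 m below the top edge, so y_c = 0.61 + 2.205 = 2.815 m and h_c = 2.815 × 0.731354 = 2.05876 m.
A = 3.77 × 4.41 = 16.6257 m².
Resultant F = γ·h_c·A = 8.95653 × 2.05876 × 16.6257 = 306.567 kN.

F ≈ 307 kN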